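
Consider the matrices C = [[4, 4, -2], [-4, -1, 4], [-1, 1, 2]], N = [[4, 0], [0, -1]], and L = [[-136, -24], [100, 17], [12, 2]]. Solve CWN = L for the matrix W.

W = [[-2, -1], [-5, 5], [3, -4]]

Left-multiply by C⁻¹ and right-multiply by N⁻¹: W = C⁻¹LN⁻¹.
det C = 2; the adjugate gives C⁻¹ = [[-3, -5, 7], [2, 3, -4], [-5/2, -4, 6]].
N has determinant -4; N⁻¹ = [[1/4, 0], [0, -1]].
C⁻¹L = [[-8, 1], [-20, -5], [12, 4]].
W = (C⁻¹L)N⁻¹ = [[-2, -1], [-5, 5], [3, -4]].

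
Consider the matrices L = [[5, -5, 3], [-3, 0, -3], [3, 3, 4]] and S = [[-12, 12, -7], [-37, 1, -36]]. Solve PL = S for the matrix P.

P = [[-3, -2, -1], [-2, 6, -3]]

L is on the right of P, so right-multiply by L⁻¹: P = SL⁻¹.
det L = 3, so L⁻¹ = [[3, 29/3, 5], [1, 11/3, 2], [-3, -10, -5]].
P = SL⁻¹ = [[-12, 12, -7], [-37, 1, -36]] · [[3, 29/3, 5], [1, 11/3, 2], [-3, -10, -5]] = [[-3, -2, -1], [-2, 6, -3]].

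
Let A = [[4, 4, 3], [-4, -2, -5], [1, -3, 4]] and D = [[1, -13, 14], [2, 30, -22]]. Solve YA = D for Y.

Since A sits to the right of Y, Y = DA⁻¹.
det A = -6; the adjugate gives A⁻¹ = [[23/6, 25/6, 7/3], [-11/6, -13/6, -4/3], [-7/3, -8/3, -4/3]].
Y = DA⁻¹ = [[1, -13, 14], [2, 30, -22]] · [[23/6, 25/6, 7/3], [-11/6, -13/6, -4/3], [-7/3, -8/3, -4/3]] = [[-5, -5, 1], [4, 2, -6]].

Y = [[-5, -5, 1], [4, 2, -6]]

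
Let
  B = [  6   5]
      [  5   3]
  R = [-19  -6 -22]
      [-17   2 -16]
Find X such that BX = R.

Since B multiplies X on the left, X = B⁻¹R.
det B = -7, so B⁻¹ = [[-3/7, 5/7], [5/7, -6/7]].
X = B⁻¹R = [[-3/7, 5/7], [5/7, -6/7]] · [[-19, -6, -22], [-17, 2, -16]] = [[-4, 4, -2], [1, -6, -2]].

X = [[-4, 4, -2], [1, -6, -2]]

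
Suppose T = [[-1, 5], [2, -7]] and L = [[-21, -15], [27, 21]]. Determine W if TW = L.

Since T multiplies W on the left, W = T⁻¹L.
det T = -3, so T⁻¹ = [[7/3, 5/3], [2/3, 1/3]].
W = T⁻¹L = [[7/3, 5/3], [2/3, 1/3]] · [[-21, -15], [27, 21]] = [[-4, 0], [-5, -3]].

W = [[-4, 0], [-5, -3]]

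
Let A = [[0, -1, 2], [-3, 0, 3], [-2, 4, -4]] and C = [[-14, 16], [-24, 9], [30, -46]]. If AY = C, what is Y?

Y = [[3, 3], [4, -4], [-5, 6]]

Since A multiplies Y on the left, Y = A⁻¹C.
det A = -6; the adjugate gives A⁻¹ = [[2, -2/3, 1/2], [3, -2/3, 1], [2, -1/3, 1/2]].
Y = A⁻¹C = [[2, -2/3, 1/2], [3, -2/3, 1], [2, -1/3, 1/2]] · [[-14, 16], [-24, 9], [30, -46]] = [[3, 3], [4, -4], [-5, 6]].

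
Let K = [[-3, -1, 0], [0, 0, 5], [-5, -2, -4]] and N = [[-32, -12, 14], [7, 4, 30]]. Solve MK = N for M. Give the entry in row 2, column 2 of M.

K is on the right of M, so right-multiply by K⁻¹: M = NK⁻¹.
det K = -5, so K⁻¹ = [[-2, 4/5, 1], [5, -12/5, -3], [0, 1/5, 0]].
M = NK⁻¹ = [[-32, -12, 14], [7, 4, 30]] · [[-2, 4/5, 1], [5, -12/5, -3], [0, 1/5, 0]] = [[4, 6, 4], [6, 2, -5]].

2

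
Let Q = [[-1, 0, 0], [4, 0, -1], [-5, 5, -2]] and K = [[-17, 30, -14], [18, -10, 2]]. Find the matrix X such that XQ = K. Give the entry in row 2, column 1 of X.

Q is on the right of X, so right-multiply by Q⁻¹: X = KQ⁻¹.
det Q = -5, so Q⁻¹ = [[-1, 0, 0], [-13/5, -2/5, 1/5], [-4, -1, 0]].
X = KQ⁻¹ = [[-17, 30, -14], [18, -10, 2]] · [[-1, 0, 0], [-13/5, -2/5, 1/5], [-4, -1, 0]] = [[-5, 2, 6], [0, 2, -2]].

0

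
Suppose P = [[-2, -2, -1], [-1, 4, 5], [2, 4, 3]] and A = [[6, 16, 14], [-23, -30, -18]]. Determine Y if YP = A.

P is on the right of Y, so right-multiply by P⁻¹: Y = AP⁻¹.
det P = 2, so P⁻¹ = [[-4, 1, -3], [13/2, -2, 11/2], [-6, 2, -5]].
Y = AP⁻¹ = [[6, 16, 14], [-23, -30, -18]] · [[-4, 1, -3], [13/2, -2, 11/2], [-6, 2, -5]] = [[-4, 2, 0], [5, 1, -6]].

Y = [[-4, 2, 0], [5, 1, -6]]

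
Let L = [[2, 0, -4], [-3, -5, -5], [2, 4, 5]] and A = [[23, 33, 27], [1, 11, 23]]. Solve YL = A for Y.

L is on the right of Y, so right-multiply by L⁻¹: Y = AL⁻¹.
det L = -2, so L⁻¹ = [[5/2, 8, 10], [-5/2, -9, -11], [1, 4, 5]].
Y = AL⁻¹ = [[23, 33, 27], [1, 11, 23]] · [[5/2, 8, 10], [-5/2, -9, -11], [1, 4, 5]] = [[2, -5, 2], [-2, 1, 4]].

Y = [[2, -5, 2], [-2, 1, 4]]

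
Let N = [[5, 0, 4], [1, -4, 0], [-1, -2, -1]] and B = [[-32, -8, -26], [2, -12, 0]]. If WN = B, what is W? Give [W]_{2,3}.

Since N sits to the right of W, W = BN⁻¹.
N has determinant -4; N⁻¹ = [[-1, 2, -4], [-1/4, 1/4, -1], [3/2, -5/2, 5]].
W = BN⁻¹ = [[-32, -8, -26], [2, -12, 0]] · [[-1, 2, -4], [-1/4, 1/4, -1], [3/2, -5/2, 5]] = [[-5, -1, 6], [1, 1, 4]].

4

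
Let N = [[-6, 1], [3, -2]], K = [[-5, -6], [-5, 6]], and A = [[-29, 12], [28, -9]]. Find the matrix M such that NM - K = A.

M = [[5, -1], [-4, 0]]

NM = A + K = [[-34, 6], [23, -3]].
Since N multiplies M on the left, M = N⁻¹(A + K).
N has determinant 9; N⁻¹ = [[-2/9, -1/9], [-1/3, -2/3]].
M = N⁻¹(A + K) = [[5, -1], [-4, 0]].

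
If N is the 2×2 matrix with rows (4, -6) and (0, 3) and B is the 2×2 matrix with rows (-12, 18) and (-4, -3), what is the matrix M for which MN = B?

Right-multiplying both sides by N⁻¹ gives M = BN⁻¹.
det N = 12, so N⁻¹ = [[1/4, 1/2], [0, 1/3]].
M = BN⁻¹ = [[-12, 18], [-4, -3]] · [[1/4, 1/2], [0, 1/3]] = [[-3, 0], [-1, -3]].

M = [[-3, 0], [-1, -3]]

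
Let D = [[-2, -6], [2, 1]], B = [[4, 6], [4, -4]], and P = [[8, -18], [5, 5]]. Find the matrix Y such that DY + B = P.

Y = [[1, 3], [-1, 3]]

DY = P − B = [[4, -24], [1, 9]].
D is on the left of Y, so left-multiply by D⁻¹: Y = D⁻¹(P − B).
D has determinant 10; D⁻¹ = [[1/10, 3/5], [-1/5, -1/5]].
Y = D⁻¹(P − B) = [[1, 3], [-1, 3]].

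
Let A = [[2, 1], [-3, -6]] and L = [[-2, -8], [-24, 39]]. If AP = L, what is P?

P = [[-4, -1], [6, -6]]

Left-multiplying both sides by A⁻¹ gives P = A⁻¹L.
det A = -9, so A⁻¹ = [[2/3, 1/9], [-1/3, -2/9]].
P = A⁻¹L = [[2/3, 1/9], [-1/3, -2/9]] · [[-2, -8], [-24, 39]] = [[-4, -1], [6, -6]].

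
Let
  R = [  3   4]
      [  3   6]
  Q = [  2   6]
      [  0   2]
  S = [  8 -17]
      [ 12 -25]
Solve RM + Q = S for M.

RM = S − Q = [[6, -23], [12, -27]].
R is on the left of M, so left-multiply by R⁻¹: M = R⁻¹(S − Q).
det R = 6; the adjugate gives R⁻¹ = [[1, -2/3], [-1/2, 1/2]].
M = R⁻¹(S − Q) = [[-2, -5], [3, -2]].

M = [[-2, -5], [3, -2]]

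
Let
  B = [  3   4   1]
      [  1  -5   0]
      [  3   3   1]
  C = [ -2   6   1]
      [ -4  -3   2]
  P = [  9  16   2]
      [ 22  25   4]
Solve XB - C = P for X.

XB = P + C = [[7, 22, 3], [18, 22, 6]].
Right-multiplying both sides by B⁻¹ gives X = (P + C)B⁻¹.
det B = -1; the adjugate gives B⁻¹ = [[5, 1, -5], [1, 0, -1], [-18, -3, 19]].
X = (P + C)B⁻¹ = [[3, -2, 0], [4, 0, 2]].

X = [[3, -2, 0], [4, 0, 2]]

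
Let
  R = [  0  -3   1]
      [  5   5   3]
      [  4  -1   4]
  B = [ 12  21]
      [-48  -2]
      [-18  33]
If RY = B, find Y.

R is on the left of Y, so left-multiply by R⁻¹: Y = R⁻¹B.
det R = -1; the adjugate gives R⁻¹ = [[-23, -11, 14], [8, 4, -5], [25, 12, -15]].
Y = R⁻¹B = [[-23, -11, 14], [8, 4, -5], [25, 12, -15]] · [[12, 21], [-48, -2], [-18, 33]] = [[0, 1], [-6, -5], [-6, 6]].

Y = [[0, 1], [-6, -5], [-6, 6]]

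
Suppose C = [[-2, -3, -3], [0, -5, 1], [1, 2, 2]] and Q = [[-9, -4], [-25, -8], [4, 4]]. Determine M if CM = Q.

C is on the left of M, so left-multiply by C⁻¹: M = C⁻¹Q.
C has determinant 6; C⁻¹ = [[-2, 0, -3], [1/6, -1/6, 1/3], [5/6, 1/6, 5/3]].
M = C⁻¹Q = [[-2, 0, -3], [1/6, -1/6, 1/3], [5/6, 1/6, 5/3]] · [[-9, -4], [-25, -8], [4, 4]] = [[6, -4], [4, 2], [-5, 2]].

M = [[6, -4], [4, 2], [-5, 2]]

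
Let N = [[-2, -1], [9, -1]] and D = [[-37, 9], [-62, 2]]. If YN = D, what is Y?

Y = [[-4, -5], [4, -6]]

N is on the right of Y, so right-multiply by N⁻¹: Y = DN⁻¹.
det N = 11, so N⁻¹ = [[-1/11, 1/11], [-9/11, -2/11]].
Y = DN⁻¹ = [[-37, 9], [-62, 2]] · [[-1/11, 1/11], [-9/11, -2/11]] = [[-4, -5], [4, -6]].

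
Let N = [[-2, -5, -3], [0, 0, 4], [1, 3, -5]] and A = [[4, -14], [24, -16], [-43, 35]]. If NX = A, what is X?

X = [[-1, 3], [-4, 4], [6, -4]]

Left-multiplying both sides by N⁻¹ gives X = N⁻¹A.
det N = 4, so N⁻¹ = [[-3, -17/2, -5], [1, 13/4, 2], [0, 1/4, 0]].
X = N⁻¹A = [[-3, -17/2, -5], [1, 13/4, 2], [0, 1/4, 0]] · [[4, -14], [24, -16], [-43, 35]] = [[-1, 3], [-4, 4], [6, -4]].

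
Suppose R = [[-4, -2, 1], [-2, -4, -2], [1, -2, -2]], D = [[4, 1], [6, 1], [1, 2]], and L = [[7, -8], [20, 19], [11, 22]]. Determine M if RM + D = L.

RM = L − D = [[3, -9], [14, 18], [10, 20]].
Since R multiplies M on the left, M = R⁻¹(L − D).
R has determinant 4; R⁻¹ = [[1, -3/2, 2], [-3/2, 7/4, -5/2], [2, -5/2, 3]].
M = R⁻¹(L − D) = [[2, 4], [-5, -5], [1, -3]].

M = [[2, 4], [-5, -5], [1, -3]]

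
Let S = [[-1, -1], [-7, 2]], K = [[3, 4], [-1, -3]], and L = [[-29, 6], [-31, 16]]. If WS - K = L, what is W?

W = [[-2, 4], [-3, 5]]

WS = L + K = [[-26, 10], [-32, 13]].
Right-multiplying both sides by S⁻¹ gives W = (L + K)S⁻¹.
S has determinant -9; S⁻¹ = [[-2/9, -1/9], [-7/9, 1/9]].
W = (L + K)S⁻¹ = [[-2, 4], [-3, 5]].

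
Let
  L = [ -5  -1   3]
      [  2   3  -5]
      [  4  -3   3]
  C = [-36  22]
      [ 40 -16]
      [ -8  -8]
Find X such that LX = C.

X = [[4, -2], [4, 6], [-4, 6]]

Since L multiplies X on the left, X = L⁻¹C.
det L = 2, so L⁻¹ = [[-3, -3, -2], [-13, -27/2, -19/2], [-9, -19/2, -13/2]].
X = L⁻¹C = [[-3, -3, -2], [-13, -27/2, -19/2], [-9, -19/2, -13/2]] · [[-36, 22], [40, -16], [-8, -8]] = [[4, -2], [4, 6], [-4, 6]].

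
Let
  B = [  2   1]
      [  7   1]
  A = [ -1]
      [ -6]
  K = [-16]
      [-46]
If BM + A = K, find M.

M = [[-5], [-5]]

BM = K − A = [[-15], [-40]].
B is on the left of M, so left-multiply by B⁻¹: M = B⁻¹(K − A).
B has determinant -5; B⁻¹ = [[-1/5, 1/5], [7/5, -2/5]].
M = B⁻¹(K − A) = [[-5], [-5]].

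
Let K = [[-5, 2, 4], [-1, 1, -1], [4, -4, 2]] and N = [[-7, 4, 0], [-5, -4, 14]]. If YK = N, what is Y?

Y = [[1, 6, 1], [3, 6, 4]]

K is on the right of Y, so right-multiply by K⁻¹: Y = NK⁻¹.
det K = 6, so K⁻¹ = [[-1/3, -10/3, -1], [-1/3, -13/3, -3/2], [0, -2, -1/2]].
Y = NK⁻¹ = [[-7, 4, 0], [-5, -4, 14]] · [[-1/3, -10/3, -1], [-1/3, -13/3, -3/2], [0, -2, -1/2]] = [[1, 6, 1], [3, 6, 4]].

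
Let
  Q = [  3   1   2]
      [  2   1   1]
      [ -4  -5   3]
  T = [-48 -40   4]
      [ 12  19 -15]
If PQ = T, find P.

P = [[-4, -6, 6], [-2, 1, -4]]

Since Q sits to the right of P, P = TQ⁻¹.
det Q = 2, so Q⁻¹ = [[4, -13/2, -1/2], [-5, 17/2, 1/2], [-3, 11/2, 1/2]].
P = TQ⁻¹ = [[-48, -40, 4], [12, 19, -15]] · [[4, -13/2, -1/2], [-5, 17/2, 1/2], [-3, 11/2, 1/2]] = [[-4, -6, 6], [-2, 1, -4]].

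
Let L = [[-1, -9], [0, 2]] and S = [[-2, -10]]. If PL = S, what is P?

Right-multiplying both sides by L⁻¹ gives P = SL⁻¹.
det L = -2; the adjugate gives L⁻¹ = [[-1, -9/2], [0, 1/2]].
P = SL⁻¹ = [[-2, -10]] · [[-1, -9/2], [0, 1/2]] = [[2, 4]].

P = [[2, 4]]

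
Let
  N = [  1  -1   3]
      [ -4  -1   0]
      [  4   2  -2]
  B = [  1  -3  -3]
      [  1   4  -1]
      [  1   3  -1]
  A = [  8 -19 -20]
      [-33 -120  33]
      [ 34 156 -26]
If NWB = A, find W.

Isolating W: multiply by N⁻¹ from the left and B⁻¹ from the right, so W = N⁻¹AB⁻¹.
det N = -2; the adjugate gives N⁻¹ = [[-1, -2, -3/2], [4, 7, 6], [2, 3, 5/2]].
B has determinant 2; B⁻¹ = [[-1/2, -6, 15/2], [0, 1, -1], [-1/2, -3, 7/2]].
N⁻¹A = [[7, 25, -7], [5, 20, -5], [2, -8, -6]].
W = (N⁻¹A)B⁻¹ = [[0, 4, 3], [0, 5, 0], [2, -2, 2]].

W = [[0, 4, 3], [0, 5, 0], [2, -2, 2]]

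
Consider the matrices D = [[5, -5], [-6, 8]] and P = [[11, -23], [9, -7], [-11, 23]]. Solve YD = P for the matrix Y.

Since D sits to the right of Y, Y = PD⁻¹.
det D = 10, so D⁻¹ = [[4/5, 1/2], [3/5, 1/2]].
Y = PD⁻¹ = [[11, -23], [9, -7], [-11, 23]] · [[4/5, 1/2], [3/5, 1/2]] = [[-5, -6], [3, 1], [5, 6]].

Y = [[-5, -6], [3, 1], [5, 6]]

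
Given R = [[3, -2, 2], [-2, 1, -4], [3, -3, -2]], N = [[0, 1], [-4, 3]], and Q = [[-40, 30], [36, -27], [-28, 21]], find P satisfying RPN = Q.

Left-multiply by R⁻¹ and right-multiply by N⁻¹: P = R⁻¹QN⁻¹.
R has determinant -4; R⁻¹ = [[7/2, 5/2, -3/2], [4, 3, -2], [-3/4, -3/4, 1/4]].
det N = 4; the adjugate gives N⁻¹ = [[3/4, -1/4], [1, 0]].
R⁻¹Q = [[-8, 6], [4, -3], [-4, 3]].
P = (R⁻¹Q)N⁻¹ = [[0, 2], [0, -1], [0, 1]].

P = [[0, 2], [0, -1], [0, 1]]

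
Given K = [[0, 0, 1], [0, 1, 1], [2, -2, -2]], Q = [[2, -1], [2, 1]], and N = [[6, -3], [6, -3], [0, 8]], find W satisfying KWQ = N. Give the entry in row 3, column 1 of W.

3

Left-multiply by K⁻¹ and right-multiply by Q⁻¹: W = K⁻¹NQ⁻¹.
det K = -2; the adjugate gives K⁻¹ = [[0, 1, 1/2], [-1, 1, 0], [1, 0, 0]].
det Q = 4; the adjugate gives Q⁻¹ = [[1/4, 1/4], [-1/2, 1/2]].
K⁻¹N = [[6, 1], [0, 0], [6, -3]].
W = (K⁻¹N)Q⁻¹ = [[1, 2], [0, 0], [3, 0]].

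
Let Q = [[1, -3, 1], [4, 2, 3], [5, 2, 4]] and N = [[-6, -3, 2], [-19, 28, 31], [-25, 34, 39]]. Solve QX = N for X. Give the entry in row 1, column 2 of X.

4

Since Q multiplies X on the left, X = Q⁻¹N.
det Q = 3; the adjugate gives Q⁻¹ = [[2/3, 14/3, -11/3], [-1/3, -1/3, 1/3], [-2/3, -17/3, 14/3]].
X = Q⁻¹N = [[2/3, 14/3, -11/3], [-1/3, -1/3, 1/3], [-2/3, -17/3, 14/3]] · [[-6, -3, 2], [-19, 28, 31], [-25, 34, 39]] = [[-1, 4, 3], [0, 3, 2], [-5, 2, 5]].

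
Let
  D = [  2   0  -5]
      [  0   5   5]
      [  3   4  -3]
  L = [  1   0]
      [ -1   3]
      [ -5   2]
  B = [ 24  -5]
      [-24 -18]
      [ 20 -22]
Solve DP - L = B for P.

DP = B + L = [[25, -5], [-25, -15], [15, -20]].
Since D multiplies P on the left, P = D⁻¹(B + L).
det D = 5, so D⁻¹ = [[-7, -4, 5], [3, 9/5, -2], [-3, -8/5, 2]].
P = D⁻¹(B + L) = [[0, -5], [0, -2], [-5, -1]].

P = [[0, -5], [0, -2], [-5, -1]]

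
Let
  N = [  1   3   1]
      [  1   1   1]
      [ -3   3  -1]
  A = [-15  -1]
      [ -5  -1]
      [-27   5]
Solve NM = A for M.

Since N multiplies M on the left, M = N⁻¹A.
det N = -4; the adjugate gives N⁻¹ = [[1, -3/2, -1/2], [1/2, -1/2, 0], [-3/2, 3, 1/2]].
M = N⁻¹A = [[1, -3/2, -1/2], [1/2, -1/2, 0], [-3/2, 3, 1/2]] · [[-15, -1], [-5, -1], [-27, 5]] = [[6, -2], [-5, 0], [-6, 1]].

M = [[6, -2], [-5, 0], [-6, 1]]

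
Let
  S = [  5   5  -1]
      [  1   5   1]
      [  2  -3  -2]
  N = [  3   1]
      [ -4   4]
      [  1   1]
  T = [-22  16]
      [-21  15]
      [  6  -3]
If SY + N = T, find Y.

SY = T − N = [[-25, 15], [-17, 11], [5, -4]].
Left-multiplying both sides by S⁻¹ gives Y = S⁻¹(T − N).
S has determinant -2; S⁻¹ = [[7/2, -13/2, -5], [-2, 4, 3], [13/2, -25/2, -10]].
Y = S⁻¹(T − N) = [[-2, 1], [-3, 2], [0, 0]].

Y = [[-2, 1], [-3, 2], [0, 0]]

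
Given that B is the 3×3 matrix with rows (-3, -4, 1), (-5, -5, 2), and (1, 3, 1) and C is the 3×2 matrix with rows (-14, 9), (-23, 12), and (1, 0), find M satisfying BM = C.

Since B multiplies M on the left, M = B⁻¹C.
det B = -5, so B⁻¹ = [[11/5, -7/5, 3/5], [-7/5, 4/5, -1/5], [2, -1, 1]].
M = B⁻¹C = [[11/5, -7/5, 3/5], [-7/5, 4/5, -1/5], [2, -1, 1]] · [[-14, 9], [-23, 12], [1, 0]] = [[2, 3], [1, -3], [-4, 6]].

M = [[2, 3], [1, -3], [-4, 6]]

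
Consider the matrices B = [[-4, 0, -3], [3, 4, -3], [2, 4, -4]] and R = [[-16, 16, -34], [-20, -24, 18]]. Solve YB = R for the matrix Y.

B is on the right of Y, so right-multiply by B⁻¹: Y = RB⁻¹.
B has determinant 4; B⁻¹ = [[-1, -3, 3], [3/2, 11/2, -21/4], [1, 4, -4]].
Y = RB⁻¹ = [[-16, 16, -34], [-20, -24, 18]] · [[-1, -3, 3], [3/2, 11/2, -21/4], [1, 4, -4]] = [[6, 0, 4], [2, 0, -6]].

Y = [[6, 0, 4], [2, 0, -6]]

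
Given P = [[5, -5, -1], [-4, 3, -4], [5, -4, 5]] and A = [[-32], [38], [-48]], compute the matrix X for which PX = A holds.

X = [[-5], [2], [-3]]

Left-multiplying both sides by P⁻¹ gives X = P⁻¹A.
P has determinant -6; P⁻¹ = [[1/6, -29/6, -23/6], [0, -5, -4], [-1/6, 5/6, 5/6]].
X = P⁻¹A = [[1/6, -29/6, -23/6], [0, -5, -4], [-1/6, 5/6, 5/6]] · [[-32], [38], [-48]] = [[-5], [2], [-3]].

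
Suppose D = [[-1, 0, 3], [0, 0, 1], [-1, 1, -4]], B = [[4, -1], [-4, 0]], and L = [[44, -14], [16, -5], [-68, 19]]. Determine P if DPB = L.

P = [[1, 0], [2, 2], [5, 1]]

Isolating P: multiply by D⁻¹ from the left and B⁻¹ from the right, so P = D⁻¹LB⁻¹.
det D = 1; the adjugate gives D⁻¹ = [[-1, 3, 0], [-1, 7, 1], [0, 1, 0]].
det B = -4, so B⁻¹ = [[0, -1/4], [-1, -1]].
D⁻¹L = [[4, -1], [0, -2], [16, -5]].
P = (D⁻¹L)B⁻¹ = [[1, 0], [2, 2], [5, 1]].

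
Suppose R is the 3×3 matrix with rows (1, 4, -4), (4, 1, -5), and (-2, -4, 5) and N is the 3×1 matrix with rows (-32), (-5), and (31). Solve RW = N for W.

W = [[4], [-6], [3]]

R is on the left of W, so left-multiply by R⁻¹: W = R⁻¹N.
R has determinant 1; R⁻¹ = [[-15, -4, -16], [-10, -3, -11], [-14, -4, -15]].
W = R⁻¹N = [[-15, -4, -16], [-10, -3, -11], [-14, -4, -15]] · [[-32], [-5], [31]] = [[4], [-6], [3]].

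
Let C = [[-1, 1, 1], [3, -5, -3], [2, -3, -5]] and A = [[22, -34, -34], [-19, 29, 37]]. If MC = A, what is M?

M = [[-2, 4, 4], [1, -2, -6]]

C is on the right of M, so right-multiply by C⁻¹: M = AC⁻¹.
det C = -6, so C⁻¹ = [[-8/3, -1/3, -1/3], [-3/2, -1/2, 0], [-1/6, 1/6, -1/3]].
M = AC⁻¹ = [[22, -34, -34], [-19, 29, 37]] · [[-8/3, -1/3, -1/3], [-3/2, -1/2, 0], [-1/6, 1/6, -1/3]] = [[-2, 4, 4], [1, -2, -6]].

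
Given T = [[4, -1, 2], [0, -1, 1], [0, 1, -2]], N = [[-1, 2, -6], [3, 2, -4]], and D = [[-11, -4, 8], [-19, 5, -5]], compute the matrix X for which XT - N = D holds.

XT = D + N = [[-12, -2, 2], [-16, 7, -9]].
Right-multiplying both sides by T⁻¹ gives X = (D + N)T⁻¹.
T has determinant 4; T⁻¹ = [[1/4, 0, 1/4], [0, -2, -1], [0, -1, -1]].
X = (D + N)T⁻¹ = [[-3, 2, -3], [-4, -5, -2]].

X = [[-3, 2, -3], [-4, -5, -2]]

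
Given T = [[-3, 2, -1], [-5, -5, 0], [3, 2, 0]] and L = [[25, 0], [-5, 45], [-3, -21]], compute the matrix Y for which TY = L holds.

Y = [[-5, -3], [6, -6], [2, -3]]

Left-multiplying both sides by T⁻¹ gives Y = T⁻¹L.
det T = -5, so T⁻¹ = [[0, 2/5, 1], [0, -3/5, -1], [-1, -12/5, -5]].
Y = T⁻¹L = [[0, 2/5, 1], [0, -3/5, -1], [-1, -12/5, -5]] · [[25, 0], [-5, 45], [-3, -21]] = [[-5, -3], [6, -6], [2, -3]].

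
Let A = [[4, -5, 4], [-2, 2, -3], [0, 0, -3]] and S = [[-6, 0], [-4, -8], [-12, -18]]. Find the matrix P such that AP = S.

P = [[2, -1], [6, 4], [4, 6]]

Since A multiplies P on the left, P = A⁻¹S.
det A = 6; the adjugate gives A⁻¹ = [[-1, -5/2, 7/6], [-1, -2, 2/3], [0, 0, -1/3]].
P = A⁻¹S = [[-1, -5/2, 7/6], [-1, -2, 2/3], [0, 0, -1/3]] · [[-6, 0], [-4, -8], [-12, -18]] = [[2, -1], [6, 4], [4, 6]].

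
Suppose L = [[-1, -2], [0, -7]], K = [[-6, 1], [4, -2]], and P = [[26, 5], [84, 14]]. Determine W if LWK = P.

W = [[1, 1], [4, 3]]

W = L⁻¹PK⁻¹ (apply L⁻¹ on the left and K⁻¹ on the right).
L has determinant 7; L⁻¹ = [[-1, 2/7], [0, -1/7]].
K has determinant 8; K⁻¹ = [[-1/4, -1/8], [-1/2, -3/4]].
L⁻¹P = [[-2, -1], [-12, -2]].
W = (L⁻¹P)K⁻¹ = [[1, 1], [4, 3]].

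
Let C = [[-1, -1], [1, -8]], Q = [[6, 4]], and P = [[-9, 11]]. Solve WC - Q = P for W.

WC = P + Q = [[-3, 15]].
Since C sits to the right of W, W = (P + Q)C⁻¹.
C has determinant 9; C⁻¹ = [[-8/9, 1/9], [-1/9, -1/9]].
W = (P + Q)C⁻¹ = [[1, -2]].

W = [[1, -2]]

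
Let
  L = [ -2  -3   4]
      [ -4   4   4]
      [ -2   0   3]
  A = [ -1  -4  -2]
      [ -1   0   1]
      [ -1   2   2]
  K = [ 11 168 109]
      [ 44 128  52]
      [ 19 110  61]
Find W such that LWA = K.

W = [[5, -5, -1], [2, -5, -2], [-5, -3, 1]]

Isolating W: multiply by L⁻¹ from the left and A⁻¹ from the right, so W = L⁻¹KA⁻¹.
L has determinant -4; L⁻¹ = [[-3, -9/4, 7], [-1, -1/2, 2], [-2, -3/2, 5]].
det A = 2; the adjugate gives A⁻¹ = [[-1, 2, -2], [1/2, -2, 3/2], [-1, 3, -2]].
L⁻¹K = [[1, -22, -17], [5, -12, -13], [7, 22, 9]].
W = (L⁻¹K)A⁻¹ = [[5, -5, -1], [2, -5, -2], [-5, -3, 1]].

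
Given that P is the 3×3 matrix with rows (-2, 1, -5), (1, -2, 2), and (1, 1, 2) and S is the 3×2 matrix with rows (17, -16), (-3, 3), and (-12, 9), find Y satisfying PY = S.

Left-multiplying both sides by P⁻¹ gives Y = P⁻¹S.
det P = -3; the adjugate gives P⁻¹ = [[2, 7/3, 8/3], [0, -1/3, 1/3], [-1, -1, -1]].
Y = P⁻¹S = [[2, 7/3, 8/3], [0, -1/3, 1/3], [-1, -1, -1]] · [[17, -16], [-3, 3], [-12, 9]] = [[-5, -1], [-3, 2], [-2, 4]].

Y = [[-5, -1], [-3, 2], [-2, 4]]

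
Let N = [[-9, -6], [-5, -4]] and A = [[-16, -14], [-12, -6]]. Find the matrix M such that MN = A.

M = [[-1, 5], [3, -3]]

N is on the right of M, so right-multiply by N⁻¹: M = AN⁻¹.
det N = 6, so N⁻¹ = [[-2/3, 1], [5/6, -3/2]].
M = AN⁻¹ = [[-16, -14], [-12, -6]] · [[-2/3, 1], [5/6, -3/2]] = [[-1, 5], [3, -3]].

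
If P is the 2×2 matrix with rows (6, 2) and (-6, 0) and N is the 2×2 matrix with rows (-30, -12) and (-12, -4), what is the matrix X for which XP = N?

X = [[-6, -1], [-2, 0]]

P is on the right of X, so right-multiply by P⁻¹: X = NP⁻¹.
det P = 12, so P⁻¹ = [[0, -1/6], [1/2, 1/2]].
X = NP⁻¹ = [[-30, -12], [-12, -4]] · [[0, -1/6], [1/2, 1/2]] = [[-6, -1], [-2, 0]].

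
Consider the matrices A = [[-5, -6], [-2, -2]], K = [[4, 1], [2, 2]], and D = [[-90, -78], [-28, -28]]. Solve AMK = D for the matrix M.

M = [[-4, 5], [4, 2]]

Left-multiply by A⁻¹ and right-multiply by K⁻¹: M = A⁻¹DK⁻¹.
det A = -2, so A⁻¹ = [[1, -3], [-1, 5/2]].
det K = 6; the adjugate gives K⁻¹ = [[1/3, -1/6], [-1/3, 2/3]].
A⁻¹D = [[-6, 6], [20, 8]].
M = (A⁻¹D)K⁻¹ = [[-4, 5], [4, 2]].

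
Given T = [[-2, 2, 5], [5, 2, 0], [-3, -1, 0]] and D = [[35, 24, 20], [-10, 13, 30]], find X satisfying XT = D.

T is on the right of X, so right-multiply by T⁻¹: X = DT⁻¹.
det T = 5, so T⁻¹ = [[0, -1, -2], [0, 3, 5], [1/5, -8/5, -14/5]].
X = DT⁻¹ = [[35, 24, 20], [-10, 13, 30]] · [[0, -1, -2], [0, 3, 5], [1/5, -8/5, -14/5]] = [[4, 5, -6], [6, 1, 1]].

X = [[4, 5, -6], [6, 1, 1]]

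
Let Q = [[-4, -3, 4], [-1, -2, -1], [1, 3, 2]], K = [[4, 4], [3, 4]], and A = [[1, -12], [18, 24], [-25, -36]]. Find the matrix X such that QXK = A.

X = [[-4, 0], [2, -1], [0, -4]]

Left-multiply by Q⁻¹ and right-multiply by K⁻¹: X = Q⁻¹AK⁻¹.
Q has determinant -3; Q⁻¹ = [[1/3, -6, -11/3], [-1/3, 4, 8/3], [1/3, -3, -5/3]].
K has determinant 4; K⁻¹ = [[1, -1], [-3/4, 1]].
Q⁻¹A = [[-16, -16], [5, 4], [-12, -16]].
X = (Q⁻¹A)K⁻¹ = [[-4, 0], [2, -1], [0, -4]].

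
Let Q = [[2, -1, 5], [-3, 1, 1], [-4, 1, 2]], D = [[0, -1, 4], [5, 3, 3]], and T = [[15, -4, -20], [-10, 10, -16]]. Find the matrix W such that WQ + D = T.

WQ = T − D = [[15, -3, -24], [-15, 7, -19]].
Right-multiplying both sides by Q⁻¹ gives W = (T − D)Q⁻¹.
Q has determinant 5; Q⁻¹ = [[1/5, 7/5, -6/5], [2/5, 24/5, -17/5], [1/5, 2/5, -1/5]].
W = (T − D)Q⁻¹ = [[-3, -3, -3], [-4, 5, -2]].

W = [[-3, -3, -3], [-4, 5, -2]]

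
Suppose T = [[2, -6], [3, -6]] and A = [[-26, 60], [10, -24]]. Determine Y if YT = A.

Y = [[-4, -6], [2, 2]]

Right-multiplying both sides by T⁻¹ gives Y = AT⁻¹.
det T = 6, so T⁻¹ = [[-1, 1], [-1/2, 1/3]].
Y = AT⁻¹ = [[-26, 60], [10, -24]] · [[-1, 1], [-1/2, 1/3]] = [[-4, -6], [2, 2]].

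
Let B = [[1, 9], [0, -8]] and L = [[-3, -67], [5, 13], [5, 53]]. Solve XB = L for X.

Since B sits to the right of X, X = LB⁻¹.
det B = -8, so B⁻¹ = [[1, 9/8], [0, -1/8]].
X = LB⁻¹ = [[-3, -67], [5, 13], [5, 53]] · [[1, 9/8], [0, -1/8]] = [[-3, 5], [5, 4], [5, -1]].

X = [[-3, 5], [5, 4], [5, -1]]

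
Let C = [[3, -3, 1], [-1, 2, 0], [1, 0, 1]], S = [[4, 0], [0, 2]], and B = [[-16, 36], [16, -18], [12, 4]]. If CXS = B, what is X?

X = C⁻¹BS⁻¹ (apply C⁻¹ on the left and S⁻¹ on the right).
det C = 1, so C⁻¹ = [[2, 3, -2], [1, 2, -1], [-2, -3, 3]].
det S = 8, so S⁻¹ = [[1/4, 0], [0, 1/2]].
C⁻¹B = [[-8, 10], [4, -4], [20, -6]].
X = (C⁻¹B)S⁻¹ = [[-2, 5], [1, -2], [5, -3]].

X = [[-2, 5], [1, -2], [5, -3]]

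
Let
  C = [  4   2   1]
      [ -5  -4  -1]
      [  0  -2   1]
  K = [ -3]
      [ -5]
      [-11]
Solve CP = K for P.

Left-multiplying both sides by C⁻¹ gives P = C⁻¹K.
det C = -4; the adjugate gives C⁻¹ = [[3/2, 1, -1/2], [-5/4, -1, 1/4], [-5/2, -2, 3/2]].
P = C⁻¹K = [[3/2, 1, -1/2], [-5/4, -1, 1/4], [-5/2, -2, 3/2]] · [[-3], [-5], [-11]] = [[-4], [6], [1]].

P = [[-4], [6], [1]]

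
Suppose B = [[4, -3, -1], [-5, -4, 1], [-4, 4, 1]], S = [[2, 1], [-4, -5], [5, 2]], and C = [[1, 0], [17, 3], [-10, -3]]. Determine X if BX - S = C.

BX = C + S = [[3, 1], [13, -2], [-5, -1]].
Since B multiplies X on the left, X = B⁻¹(C + S).
B has determinant 1; B⁻¹ = [[-8, -1, -7], [1, 0, 1], [-36, -4, -31]].
X = B⁻¹(C + S) = [[-2, 1], [-2, 0], [-5, 3]].

X = [[-2, 1], [-2, 0], [-5, 3]]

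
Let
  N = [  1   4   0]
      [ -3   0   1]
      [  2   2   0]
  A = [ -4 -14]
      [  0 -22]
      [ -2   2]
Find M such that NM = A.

M = [[0, 6], [-1, -5], [0, -4]]

Left-multiplying both sides by N⁻¹ gives M = N⁻¹A.
det N = 6; the adjugate gives N⁻¹ = [[-1/3, 0, 2/3], [1/3, 0, -1/6], [-1, 1, 2]].
M = N⁻¹A = [[-1/3, 0, 2/3], [1/3, 0, -1/6], [-1, 1, 2]] · [[-4, -14], [0, -22], [-2, 2]] = [[0, 6], [-1, -5], [0, -4]].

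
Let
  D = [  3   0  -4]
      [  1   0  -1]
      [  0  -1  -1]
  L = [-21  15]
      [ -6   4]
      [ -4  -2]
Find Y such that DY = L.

Left-multiplying both sides by D⁻¹ gives Y = D⁻¹L.
det D = 1; the adjugate gives D⁻¹ = [[-1, 4, 0], [1, -3, -1], [-1, 3, 0]].
Y = D⁻¹L = [[-1, 4, 0], [1, -3, -1], [-1, 3, 0]] · [[-21, 15], [-6, 4], [-4, -2]] = [[-3, 1], [1, 5], [3, -3]].

Y = [[-3, 1], [1, 5], [3, -3]]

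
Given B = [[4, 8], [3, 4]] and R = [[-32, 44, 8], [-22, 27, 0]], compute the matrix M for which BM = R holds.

Left-multiplying both sides by B⁻¹ gives M = B⁻¹R.
det B = -8, so B⁻¹ = [[-1/2, 1], [3/8, -1/2]].
M = B⁻¹R = [[-1/2, 1], [3/8, -1/2]] · [[-32, 44, 8], [-22, 27, 0]] = [[-6, 5, -4], [-1, 3, 3]].

M = [[-6, 5, -4], [-1, 3, 3]]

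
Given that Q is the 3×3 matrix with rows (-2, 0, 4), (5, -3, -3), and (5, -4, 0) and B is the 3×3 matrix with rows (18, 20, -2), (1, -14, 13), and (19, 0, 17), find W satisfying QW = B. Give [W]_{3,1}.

Since Q multiplies W on the left, W = Q⁻¹B.
det Q = 4, so Q⁻¹ = [[-3, -4, 3], [-15/4, -5, 7/2], [-5/4, -2, 3/2]].
W = Q⁻¹B = [[-3, -4, 3], [-15/4, -5, 7/2], [-5/4, -2, 3/2]] · [[18, 20, -2], [1, -14, 13], [19, 0, 17]] = [[-1, -4, 5], [-6, -5, 2], [4, 3, 2]].

4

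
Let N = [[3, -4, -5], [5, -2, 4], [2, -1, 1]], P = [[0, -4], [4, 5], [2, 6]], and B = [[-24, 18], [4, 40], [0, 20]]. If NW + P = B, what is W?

W = [[-4, 5], [-2, -3], [4, 1]]

NW = B − P = [[-24, 22], [0, 35], [-2, 14]].
N is on the left of W, so left-multiply by N⁻¹: W = N⁻¹(B − P).
det N = -1; the adjugate gives N⁻¹ = [[-2, -9, 26], [-3, -13, 37], [1, 5, -14]].
W = N⁻¹(B − P) = [[-4, 5], [-2, -3], [4, 1]].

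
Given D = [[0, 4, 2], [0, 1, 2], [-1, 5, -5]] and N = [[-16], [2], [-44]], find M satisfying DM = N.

Since D multiplies M on the left, M = D⁻¹N.
det D = -6, so D⁻¹ = [[5/2, -5, -1], [1/3, -1/3, 0], [-1/6, 2/3, 0]].
M = D⁻¹N = [[5/2, -5, -1], [1/3, -1/3, 0], [-1/6, 2/3, 0]] · [[-16], [2], [-44]] = [[-6], [-6], [4]].

M = [[-6], [-6], [4]]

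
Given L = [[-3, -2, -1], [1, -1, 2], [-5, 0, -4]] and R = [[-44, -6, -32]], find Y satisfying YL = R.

Y = [[4, -2, 6]]

Right-multiplying both sides by L⁻¹ gives Y = RL⁻¹.
L has determinant 5; L⁻¹ = [[4/5, -8/5, -1], [-6/5, 7/5, 1], [-1, 2, 1]].
Y = RL⁻¹ = [[-44, -6, -32]] · [[4/5, -8/5, -1], [-6/5, 7/5, 1], [-1, 2, 1]] = [[4, -2, 6]].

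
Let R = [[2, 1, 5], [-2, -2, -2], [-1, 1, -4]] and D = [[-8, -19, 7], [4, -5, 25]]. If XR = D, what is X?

X = [[-1, 6, -6], [5, 4, -2]]

Since R sits to the right of X, X = DR⁻¹.
det R = -6; the adjugate gives R⁻¹ = [[-5/3, -3/2, -4/3], [1, 1/2, 1], [2/3, 1/2, 1/3]].
X = DR⁻¹ = [[-8, -19, 7], [4, -5, 25]] · [[-5/3, -3/2, -4/3], [1, 1/2, 1], [2/3, 1/2, 1/3]] = [[-1, 6, -6], [5, 4, -2]].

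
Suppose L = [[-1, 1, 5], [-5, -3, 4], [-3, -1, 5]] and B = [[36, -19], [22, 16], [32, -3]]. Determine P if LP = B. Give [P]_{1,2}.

-2

L is on the left of P, so left-multiply by L⁻¹: P = L⁻¹B.
L has determinant 4; L⁻¹ = [[-11/4, -5/2, 19/4], [13/4, 5/2, -21/4], [-1, -1, 2]].
P = L⁻¹B = [[-11/4, -5/2, 19/4], [13/4, 5/2, -21/4], [-1, -1, 2]] · [[36, -19], [22, 16], [32, -3]] = [[-2, -2], [4, -6], [6, -3]].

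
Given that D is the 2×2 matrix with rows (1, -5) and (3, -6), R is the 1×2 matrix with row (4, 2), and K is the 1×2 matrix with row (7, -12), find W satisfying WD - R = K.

W = [[-4, 5]]

WD = K + R = [[11, -10]].
Since D sits to the right of W, W = (K + R)D⁻¹.
det D = 9; the adjugate gives D⁻¹ = [[-2/3, 5/9], [-1/3, 1/9]].
W = (K + R)D⁻¹ = [[-4, 5]].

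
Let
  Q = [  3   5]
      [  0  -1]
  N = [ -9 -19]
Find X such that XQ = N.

X = [[-3, 4]]

Q is on the right of X, so right-multiply by Q⁻¹: X = NQ⁻¹.
Q has determinant -3; Q⁻¹ = [[1/3, 5/3], [0, -1]].
X = NQ⁻¹ = [[-9, -19]] · [[1/3, 5/3], [0, -1]] = [[-3, 4]].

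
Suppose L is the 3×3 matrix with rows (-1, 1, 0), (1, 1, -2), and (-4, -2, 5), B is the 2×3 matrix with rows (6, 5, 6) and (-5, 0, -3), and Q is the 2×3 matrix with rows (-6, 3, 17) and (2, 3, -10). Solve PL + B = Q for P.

PL = Q − B = [[-12, -2, 11], [7, 3, -7]].
Right-multiplying both sides by L⁻¹ gives P = (Q − B)L⁻¹.
det L = 2, so L⁻¹ = [[1/2, -5/2, -1], [3/2, -5/2, -1], [1, -3, -1]].
P = (Q − B)L⁻¹ = [[2, 2, 3], [1, -4, -3]].

P = [[2, 2, 3], [1, -4, -3]]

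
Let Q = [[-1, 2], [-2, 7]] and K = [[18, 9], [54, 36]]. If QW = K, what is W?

Since Q multiplies W on the left, W = Q⁻¹K.
Q has determinant -3; Q⁻¹ = [[-7/3, 2/3], [-2/3, 1/3]].
W = Q⁻¹K = [[-7/3, 2/3], [-2/3, 1/3]] · [[18, 9], [54, 36]] = [[-6, 3], [6, 6]].

W = [[-6, 3], [6, 6]]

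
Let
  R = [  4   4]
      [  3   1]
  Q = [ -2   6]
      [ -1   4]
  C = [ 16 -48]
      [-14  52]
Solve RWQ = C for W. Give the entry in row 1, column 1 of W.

Left-multiply by R⁻¹ and right-multiply by Q⁻¹: W = R⁻¹CQ⁻¹.
R has determinant -8; R⁻¹ = [[-1/8, 1/2], [3/8, -1/2]].
det Q = -2, so Q⁻¹ = [[-2, 3], [-1/2, 1]].
R⁻¹C = [[-9, 32], [13, -44]].
W = (R⁻¹C)Q⁻¹ = [[2, 5], [-4, -5]].

2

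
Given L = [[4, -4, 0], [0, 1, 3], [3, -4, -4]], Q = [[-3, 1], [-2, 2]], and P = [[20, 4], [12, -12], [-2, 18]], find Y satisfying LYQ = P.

Y = [[0, -1], [3, -3], [-1, -1]]

Isolating Y: multiply by L⁻¹ from the left and Q⁻¹ from the right, so Y = L⁻¹PQ⁻¹.
L has determinant -4; L⁻¹ = [[-2, 4, 3], [-9/4, 4, 3], [3/4, -1, -1]].
det Q = -4, so Q⁻¹ = [[-1/2, 1/4], [-1/2, 3/4]].
L⁻¹P = [[2, -2], [-3, -3], [5, -3]].
Y = (L⁻¹P)Q⁻¹ = [[0, -1], [3, -3], [-1, -1]].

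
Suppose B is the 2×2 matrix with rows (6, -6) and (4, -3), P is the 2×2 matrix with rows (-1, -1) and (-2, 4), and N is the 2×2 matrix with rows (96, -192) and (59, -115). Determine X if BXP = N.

X = [[-1, -5], [-1, 3]]

Isolating X: multiply by B⁻¹ from the left and P⁻¹ from the right, so X = B⁻¹NP⁻¹.
det B = 6, so B⁻¹ = [[-1/2, 1], [-2/3, 1]].
P has determinant -6; P⁻¹ = [[-2/3, -1/6], [-1/3, 1/6]].
B⁻¹N = [[11, -19], [-5, 13]].
X = (B⁻¹N)P⁻¹ = [[-1, -5], [-1, 3]].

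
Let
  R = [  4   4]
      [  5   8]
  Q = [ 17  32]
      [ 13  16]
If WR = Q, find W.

Since R sits to the right of W, W = QR⁻¹.
det R = 12, so R⁻¹ = [[2/3, -1/3], [-5/12, 1/3]].
W = QR⁻¹ = [[17, 32], [13, 16]] · [[2/3, -1/3], [-5/12, 1/3]] = [[-2, 5], [2, 1]].

W = [[-2, 5], [2, 1]]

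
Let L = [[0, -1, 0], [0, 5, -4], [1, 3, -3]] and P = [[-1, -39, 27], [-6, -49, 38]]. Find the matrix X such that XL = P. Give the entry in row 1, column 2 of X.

-6

Right-multiplying both sides by L⁻¹ gives X = PL⁻¹.
L has determinant 4; L⁻¹ = [[-3/4, -3/4, 1], [-1, 0, 0], [-5/4, -1/4, 0]].
X = PL⁻¹ = [[-1, -39, 27], [-6, -49, 38]] · [[-3/4, -3/4, 1], [-1, 0, 0], [-5/4, -1/4, 0]] = [[6, -6, -1], [6, -5, -6]].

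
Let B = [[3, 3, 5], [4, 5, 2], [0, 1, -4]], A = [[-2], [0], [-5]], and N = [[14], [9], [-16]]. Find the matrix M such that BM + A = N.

BM = N − A = [[16], [9], [-11]].
Since B multiplies M on the left, M = B⁻¹(N − A).
B has determinant 2; B⁻¹ = [[-11, 17/2, -19/2], [8, -6, 7], [2, -3/2, 3/2]].
M = B⁻¹(N − A) = [[5], [-3], [2]].

M = [[5], [-3], [2]]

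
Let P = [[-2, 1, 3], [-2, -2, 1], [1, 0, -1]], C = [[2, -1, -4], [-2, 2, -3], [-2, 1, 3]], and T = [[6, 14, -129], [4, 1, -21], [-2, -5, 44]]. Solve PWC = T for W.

W = [[-2, -5, 2], [5, 4, 2], [3, 1, 0]]

W = P⁻¹TC⁻¹ (apply P⁻¹ on the left and C⁻¹ on the right).
P has determinant 1; P⁻¹ = [[2, 1, 7], [-1, -1, -4], [2, 1, 6]].
C has determinant -2; C⁻¹ = [[-9/2, 1/2, -11/2], [-6, 1, -7], [-1, 0, -1]].
P⁻¹T = [[2, -6, 29], [-2, 5, -26], [4, -1, -15]].
W = (P⁻¹T)C⁻¹ = [[-2, -5, 2], [5, 4, 2], [3, 1, 0]].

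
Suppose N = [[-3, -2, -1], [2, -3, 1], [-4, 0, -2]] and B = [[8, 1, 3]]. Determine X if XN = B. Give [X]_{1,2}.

1

N is on the right of X, so right-multiply by N⁻¹: X = BN⁻¹.
det N = -6, so N⁻¹ = [[-1, 2/3, 5/6], [0, -1/3, -1/6], [2, -4/3, -13/6]].
X = BN⁻¹ = [[8, 1, 3]] · [[-1, 2/3, 5/6], [0, -1/3, -1/6], [2, -4/3, -13/6]] = [[-2, 1, 0]].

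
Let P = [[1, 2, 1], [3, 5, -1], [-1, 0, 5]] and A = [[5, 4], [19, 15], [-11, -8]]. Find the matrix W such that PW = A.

Since P multiplies W on the left, W = P⁻¹A.
det P = 2, so P⁻¹ = [[25/2, -5, -7/2], [-7, 3, 2], [5/2, -1, -1/2]].
W = P⁻¹A = [[25/2, -5, -7/2], [-7, 3, 2], [5/2, -1, -1/2]] · [[5, 4], [19, 15], [-11, -8]] = [[6, 3], [0, 1], [-1, -1]].

W = [[6, 3], [0, 1], [-1, -1]]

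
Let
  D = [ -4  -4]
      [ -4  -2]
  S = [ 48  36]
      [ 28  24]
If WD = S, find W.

W = [[-6, -6], [-5, -2]]

D is on the right of W, so right-multiply by D⁻¹: W = SD⁻¹.
det D = -8, so D⁻¹ = [[1/4, -1/2], [-1/2, 1/2]].
W = SD⁻¹ = [[48, 36], [28, 24]] · [[1/4, -1/2], [-1/2, 1/2]] = [[-6, -6], [-5, -2]].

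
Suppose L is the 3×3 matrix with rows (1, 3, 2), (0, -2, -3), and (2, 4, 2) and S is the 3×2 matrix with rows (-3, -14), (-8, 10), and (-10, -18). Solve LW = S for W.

Since L multiplies W on the left, W = L⁻¹S.
L has determinant -2; L⁻¹ = [[-4, -1, 5/2], [3, 1, -3/2], [-2, -1, 1]].
W = L⁻¹S = [[-4, -1, 5/2], [3, 1, -3/2], [-2, -1, 1]] · [[-3, -14], [-8, 10], [-10, -18]] = [[-5, 1], [-2, -5], [4, 0]].

W = [[-5, 1], [-2, -5], [4, 0]]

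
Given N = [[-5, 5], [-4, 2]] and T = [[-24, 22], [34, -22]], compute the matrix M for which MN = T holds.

N is on the right of M, so right-multiply by N⁻¹: M = TN⁻¹.
det N = 10, so N⁻¹ = [[1/5, -1/2], [2/5, -1/2]].
M = TN⁻¹ = [[-24, 22], [34, -22]] · [[1/5, -1/2], [2/5, -1/2]] = [[4, 1], [-2, -6]].

M = [[4, 1], [-2, -6]]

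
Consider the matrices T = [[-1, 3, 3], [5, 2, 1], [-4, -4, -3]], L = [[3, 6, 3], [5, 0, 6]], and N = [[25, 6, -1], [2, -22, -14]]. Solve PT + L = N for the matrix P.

PT = N − L = [[22, 0, -4], [-3, -22, -20]].
T is on the right of P, so right-multiply by T⁻¹: P = (N − L)T⁻¹.
det T = -1, so T⁻¹ = [[2, 3, 3], [-11, -15, -16], [12, 16, 17]].
P = (N − L)T⁻¹ = [[-4, 2, -2], [-4, 1, 3]].

P = [[-4, 2, -2], [-4, 1, 3]]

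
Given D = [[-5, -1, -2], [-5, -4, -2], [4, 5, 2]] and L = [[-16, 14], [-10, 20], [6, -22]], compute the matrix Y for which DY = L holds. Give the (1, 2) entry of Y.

Left-multiplying both sides by D⁻¹ gives Y = D⁻¹L.
det D = 6; the adjugate gives D⁻¹ = [[1/3, -4/3, -1], [1/3, -1/3, 0], [-3/2, 7/2, 5/2]].
Y = D⁻¹L = [[1/3, -4/3, -1], [1/3, -1/3, 0], [-3/2, 7/2, 5/2]] · [[-16, 14], [-10, 20], [6, -22]] = [[2, 0], [-2, -2], [4, -6]].

0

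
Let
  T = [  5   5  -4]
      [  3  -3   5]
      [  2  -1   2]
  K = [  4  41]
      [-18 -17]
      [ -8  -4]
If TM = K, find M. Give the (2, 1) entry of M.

T is on the left of M, so left-multiply by T⁻¹: M = T⁻¹K.
T has determinant 3; T⁻¹ = [[-1/3, -2, 13/3], [4/3, 6, -37/3], [1, 5, -10]].
M = T⁻¹K = [[-1/3, -2, 13/3], [4/3, 6, -37/3], [1, 5, -10]] · [[4, 41], [-18, -17], [-8, -4]] = [[0, 3], [-4, 2], [-6, -4]].

-4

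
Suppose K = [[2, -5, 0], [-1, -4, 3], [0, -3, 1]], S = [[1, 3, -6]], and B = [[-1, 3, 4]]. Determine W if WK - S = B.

WK = B + S = [[0, 6, -2]].
Since K sits to the right of W, W = (B + S)K⁻¹.
K has determinant 5; K⁻¹ = [[1, 1, -3], [1/5, 2/5, -6/5], [3/5, 6/5, -13/5]].
W = (B + S)K⁻¹ = [[0, 0, -2]].

W = [[0, 0, -2]]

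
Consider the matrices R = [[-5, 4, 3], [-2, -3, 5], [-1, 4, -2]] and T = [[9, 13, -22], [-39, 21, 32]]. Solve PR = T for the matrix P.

R is on the right of P, so right-multiply by R⁻¹: P = TR⁻¹.
det R = 1, so R⁻¹ = [[-14, 20, 29], [-9, 13, 19], [-11, 16, 23]].
P = TR⁻¹ = [[9, 13, -22], [-39, 21, 32]] · [[-14, 20, 29], [-9, 13, 19], [-11, 16, 23]] = [[-1, -3, 2], [5, 5, 4]].

P = [[-1, -3, 2], [5, 5, 4]]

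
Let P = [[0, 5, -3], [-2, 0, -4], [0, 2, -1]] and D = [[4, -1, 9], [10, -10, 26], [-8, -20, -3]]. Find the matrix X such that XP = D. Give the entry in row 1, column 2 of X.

-2

Since P sits to the right of X, X = DP⁻¹.
P has determinant 2; P⁻¹ = [[4, -1/2, -10], [-1, 0, 3], [-2, 0, 5]].
X = DP⁻¹ = [[4, -1, 9], [10, -10, 26], [-8, -20, -3]] · [[4, -1/2, -10], [-1, 0, 3], [-2, 0, 5]] = [[-1, -2, 2], [-2, -5, 0], [-6, 4, 5]].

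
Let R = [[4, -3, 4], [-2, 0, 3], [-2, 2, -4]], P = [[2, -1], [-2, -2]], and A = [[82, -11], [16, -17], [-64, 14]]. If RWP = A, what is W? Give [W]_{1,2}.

Left-multiply by R⁻¹ and right-multiply by P⁻¹: W = R⁻¹AP⁻¹.
det R = 2, so R⁻¹ = [[-3, -2, -9/2], [-7, -4, -10], [-2, -1, -3]].
P has determinant -6; P⁻¹ = [[1/3, -1/6], [-1/3, -1/3]].
R⁻¹A = [[10, 4], [2, 5], [12, -3]].
W = (R⁻¹A)P⁻¹ = [[2, -3], [-1, -2], [5, -1]].

-3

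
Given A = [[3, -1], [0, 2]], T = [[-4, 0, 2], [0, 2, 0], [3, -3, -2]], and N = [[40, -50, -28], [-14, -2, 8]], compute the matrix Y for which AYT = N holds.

Left-multiply by A⁻¹ and right-multiply by T⁻¹: Y = A⁻¹NT⁻¹.
A has determinant 6; A⁻¹ = [[1/3, 1/6], [0, 1/2]].
det T = 4, so T⁻¹ = [[-1, -3/2, -1], [0, 1/2, 0], [-3/2, -3, -2]].
A⁻¹N = [[11, -17, -8], [-7, -1, 4]].
Y = (A⁻¹N)T⁻¹ = [[1, -1, 5], [1, -2, -1]].

Y = [[1, -1, 5], [1, -2, -1]]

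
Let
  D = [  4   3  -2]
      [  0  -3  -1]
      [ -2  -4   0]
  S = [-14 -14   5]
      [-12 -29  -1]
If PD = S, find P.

P = [[-1, -3, 5], [-2, 5, 2]]

D is on the right of P, so right-multiply by D⁻¹: P = SD⁻¹.
det D = 2, so D⁻¹ = [[-2, 4, -9/2], [1, -2, 2], [-3, 5, -6]].
P = SD⁻¹ = [[-14, -14, 5], [-12, -29, -1]] · [[-2, 4, -9/2], [1, -2, 2], [-3, 5, -6]] = [[-1, -3, 5], [-2, 5, 2]].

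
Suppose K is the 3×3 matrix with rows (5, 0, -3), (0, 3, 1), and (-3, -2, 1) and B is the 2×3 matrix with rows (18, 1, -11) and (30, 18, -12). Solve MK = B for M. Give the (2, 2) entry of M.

6

K is on the right of M, so right-multiply by K⁻¹: M = BK⁻¹.
det K = -2, so K⁻¹ = [[-5/2, -3, -9/2], [3/2, 2, 5/2], [-9/2, -5, -15/2]].
M = BK⁻¹ = [[18, 1, -11], [30, 18, -12]] · [[-5/2, -3, -9/2], [3/2, 2, 5/2], [-9/2, -5, -15/2]] = [[6, 3, 4], [6, 6, 0]].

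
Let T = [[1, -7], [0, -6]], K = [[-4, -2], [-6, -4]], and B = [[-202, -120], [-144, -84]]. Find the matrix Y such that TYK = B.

Y = [[1, 5], [-3, -2]]

Isolating Y: multiply by T⁻¹ from the left and K⁻¹ from the right, so Y = T⁻¹BK⁻¹.
det T = -6; the adjugate gives T⁻¹ = [[1, -7/6], [0, -1/6]].
K has determinant 4; K⁻¹ = [[-1, 1/2], [3/2, -1]].
T⁻¹B = [[-34, -22], [24, 14]].
Y = (T⁻¹B)K⁻¹ = [[1, 5], [-3, -2]].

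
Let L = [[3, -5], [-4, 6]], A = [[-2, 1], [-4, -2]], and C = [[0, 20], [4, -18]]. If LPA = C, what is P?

Left-multiply by L⁻¹ and right-multiply by A⁻¹: P = L⁻¹CA⁻¹.
det L = -2; the adjugate gives L⁻¹ = [[-3, -5/2], [-2, -3/2]].
A has determinant 8; A⁻¹ = [[-1/4, -1/8], [1/2, -1/4]].
L⁻¹C = [[-10, -15], [-6, -13]].
P = (L⁻¹C)A⁻¹ = [[-5, 5], [-5, 4]].

P = [[-5, 5], [-5, 4]]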